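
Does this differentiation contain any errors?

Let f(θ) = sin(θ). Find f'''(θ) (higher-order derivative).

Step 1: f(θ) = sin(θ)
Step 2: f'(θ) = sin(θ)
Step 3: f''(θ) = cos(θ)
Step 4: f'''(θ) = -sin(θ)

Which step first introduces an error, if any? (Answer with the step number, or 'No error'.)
Step 2

Step 2 is incorrect due to a wrong trig function.
The step shows: sin(θ)
The correct value should be: cos(θ)

Explanation: cos(θ) was incorrectly written as sin(θ): the term cos(θ) was incorrectly written as sin(θ)
The later steps are derived from this incorrect expression, so the error originates in Step 2.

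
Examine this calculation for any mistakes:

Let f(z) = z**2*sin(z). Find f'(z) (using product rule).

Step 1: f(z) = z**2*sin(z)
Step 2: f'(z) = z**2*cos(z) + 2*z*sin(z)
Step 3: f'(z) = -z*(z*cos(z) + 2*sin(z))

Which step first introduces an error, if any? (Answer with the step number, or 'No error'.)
Step 3

Step 3 is incorrect due to a sign flip.
The step shows: -z*(z*cos(z) + 2*sin(z))
The correct value should be: z*(z*cos(z) + 2*sin(z))

Explanation: The sign of the whole expression was flipped: the term z*(z*cos(z) + 2*sin(z)) was incorrectly written as -z*(z*cos(z) + 2*sin(z))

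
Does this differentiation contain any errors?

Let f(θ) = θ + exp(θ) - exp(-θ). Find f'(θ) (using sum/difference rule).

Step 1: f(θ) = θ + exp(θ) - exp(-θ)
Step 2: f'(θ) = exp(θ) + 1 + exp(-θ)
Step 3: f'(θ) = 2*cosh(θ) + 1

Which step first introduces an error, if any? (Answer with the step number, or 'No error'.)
No error

All steps in this derivation are correct.
The final answer f'(θ) = 2*cosh(θ) + 1 is valid.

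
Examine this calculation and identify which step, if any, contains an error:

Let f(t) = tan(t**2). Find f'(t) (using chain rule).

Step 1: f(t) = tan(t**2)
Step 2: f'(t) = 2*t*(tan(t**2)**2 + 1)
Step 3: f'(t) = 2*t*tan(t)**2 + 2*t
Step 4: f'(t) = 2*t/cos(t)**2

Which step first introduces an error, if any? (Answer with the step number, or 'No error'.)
Step 3

Step 3 is incorrect due to a wrong exponent.
The step shows: 2*t*tan(t)**2 + 2*t
The correct value should be: 2*t*tan(t**2)**2 + 2*t

Explanation: The exponent 2 on t was incorrectly written as 1: the term 2*t*tan(t**2)**2 was incorrectly written as 2*t*tan(t)**2
The later steps are derived from this incorrect expression, so the error originates in Step 3.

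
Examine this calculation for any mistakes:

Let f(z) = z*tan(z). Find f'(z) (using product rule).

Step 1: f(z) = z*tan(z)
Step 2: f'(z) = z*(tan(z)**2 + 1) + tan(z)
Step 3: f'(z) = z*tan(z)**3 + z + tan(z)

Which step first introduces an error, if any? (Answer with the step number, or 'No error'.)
Step 3

Step 3 is incorrect due to a wrong exponent.
The step shows: z*tan(z)**3 + z + tan(z)
The correct value should be: z*tan(z)**2 + z + tan(z)

Explanation: The exponent 2 on tan(z) was incorrectly written as 3: the term z*tan(z)**2 was incorrectly written as z*tan(z)**3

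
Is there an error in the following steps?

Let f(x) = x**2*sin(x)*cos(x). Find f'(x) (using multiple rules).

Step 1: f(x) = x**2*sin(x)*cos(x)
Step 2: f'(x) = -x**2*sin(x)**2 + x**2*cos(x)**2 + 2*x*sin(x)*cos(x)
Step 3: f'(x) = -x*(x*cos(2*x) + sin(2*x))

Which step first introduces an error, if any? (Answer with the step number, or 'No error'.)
Step 3

Step 3 is incorrect due to a sign flip.
The step shows: -x*(x*cos(2*x) + sin(2*x))
The correct value should be: x*(x*cos(2*x) + sin(2*x))

Explanation: The sign of the whole expression was flipped: the term x*(x*cos(2*x) + sin(2*x)) was incorrectly written as -x*(x*cos(2*x) + sin(2*x))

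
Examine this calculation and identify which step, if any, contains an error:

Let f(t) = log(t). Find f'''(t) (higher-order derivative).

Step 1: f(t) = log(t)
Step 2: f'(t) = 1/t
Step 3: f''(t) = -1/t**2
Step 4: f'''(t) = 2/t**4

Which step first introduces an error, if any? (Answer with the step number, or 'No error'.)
Step 4

Step 4 is incorrect due to a wrong exponent.
The step shows: 2/t**4
The correct value should be: 2/t**3

Explanation: The exponent -3 on t was incorrectly written as -4: the term 2/t**3 was incorrectly written as 2/t**4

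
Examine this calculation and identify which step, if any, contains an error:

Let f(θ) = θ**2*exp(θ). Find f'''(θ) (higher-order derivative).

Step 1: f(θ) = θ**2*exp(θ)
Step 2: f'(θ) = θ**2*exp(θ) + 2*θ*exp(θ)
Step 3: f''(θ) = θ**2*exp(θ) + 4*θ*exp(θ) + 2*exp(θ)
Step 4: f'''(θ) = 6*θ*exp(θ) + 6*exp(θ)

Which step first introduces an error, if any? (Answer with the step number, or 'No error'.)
Step 4

Step 4 is incorrect due to a dropped term.
The step shows: 6*θ*exp(θ) + 6*exp(θ)
The correct value should be: θ**2*exp(θ) + 6*θ*exp(θ) + 6*exp(θ)

Explanation: A term was dropped: the term θ**2*exp(θ) was incorrectly omitted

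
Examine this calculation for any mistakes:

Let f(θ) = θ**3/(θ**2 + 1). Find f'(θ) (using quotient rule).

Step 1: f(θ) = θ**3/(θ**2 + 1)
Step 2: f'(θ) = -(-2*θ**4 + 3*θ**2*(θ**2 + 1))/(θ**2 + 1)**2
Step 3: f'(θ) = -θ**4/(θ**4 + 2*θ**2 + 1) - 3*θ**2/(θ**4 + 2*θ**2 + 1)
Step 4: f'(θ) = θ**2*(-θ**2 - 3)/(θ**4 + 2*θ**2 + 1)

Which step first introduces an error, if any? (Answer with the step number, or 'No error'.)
Step 2

Step 2 is incorrect due to a sign flip.
The step shows: -(-2*θ**4 + 3*θ**2*(θ**2 + 1))/(θ**2 + 1)**2
The correct value should be: (-2*θ**4 + 3*θ**2*(θ**2 + 1))/(θ**2 + 1)**2

Explanation: The sign of the whole expression was flipped: the term (-2*θ**4 + 3*θ**2*(θ**2 + 1))/(θ**2 + 1)**2 was incorrectly written as -(-2*θ**4 + 3*θ**2*(θ**2 + 1))/(θ**2 + 1)**2
The later steps are derived from this incorrect expression, so the error originates in Step 2.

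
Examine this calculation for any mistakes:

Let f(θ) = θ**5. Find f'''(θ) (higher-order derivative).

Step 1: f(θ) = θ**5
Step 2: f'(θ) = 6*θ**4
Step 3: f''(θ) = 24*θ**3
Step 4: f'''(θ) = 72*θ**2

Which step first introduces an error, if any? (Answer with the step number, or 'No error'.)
Step 2

Step 2 is incorrect due to a wrong coefficient.
The step shows: 6*θ**4
The correct value should be: 5*θ**4

Explanation: The coefficient 5 was incorrectly written as 6: the term 5*θ**4 was incorrectly written as 6*θ**4
The later steps are derived from this incorrect expression, so the error originates in Step 2.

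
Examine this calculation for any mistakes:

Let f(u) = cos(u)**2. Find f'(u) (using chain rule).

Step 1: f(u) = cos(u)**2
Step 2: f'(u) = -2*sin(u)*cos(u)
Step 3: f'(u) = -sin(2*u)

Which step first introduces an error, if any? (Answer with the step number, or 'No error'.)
No error

All steps in this derivation are correct.
The final answer f'(u) = -sin(2*u) is valid.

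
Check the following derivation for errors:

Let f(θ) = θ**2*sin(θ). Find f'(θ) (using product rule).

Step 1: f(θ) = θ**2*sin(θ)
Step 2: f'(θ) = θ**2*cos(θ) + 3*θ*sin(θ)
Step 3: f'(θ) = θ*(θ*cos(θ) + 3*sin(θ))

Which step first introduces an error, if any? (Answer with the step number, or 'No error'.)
Step 2

Step 2 is incorrect due to a wrong coefficient.
The step shows: θ**2*cos(θ) + 3*θ*sin(θ)
The correct value should be: θ**2*cos(θ) + 2*θ*sin(θ)

Explanation: The coefficient 2 was incorrectly written as 3: the term 2*θ*sin(θ) was incorrectly written as 3*θ*sin(θ)
The later steps are derived from this incorrect expression, so the error originates in Step 2.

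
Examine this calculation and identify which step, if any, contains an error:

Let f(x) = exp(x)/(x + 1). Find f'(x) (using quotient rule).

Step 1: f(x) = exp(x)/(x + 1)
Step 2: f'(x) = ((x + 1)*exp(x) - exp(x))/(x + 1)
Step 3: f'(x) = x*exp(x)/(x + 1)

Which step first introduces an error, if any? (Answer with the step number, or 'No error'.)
Step 2

Step 2 is incorrect due to a wrong exponent.
The step shows: ((x + 1)*exp(x) - exp(x))/(x + 1)
The correct value should be: ((x + 1)*exp(x) - exp(x))/(x + 1)**2

Explanation: The exponent -2 on x + 1 was incorrectly written as -1: the term ((x + 1)*exp(x) - exp(x))/(x + 1)**2 was incorrectly written as ((x + 1)*exp(x) - exp(x))/(x + 1)
The later steps are derived from this incorrect expression, so the error originates in Step 2.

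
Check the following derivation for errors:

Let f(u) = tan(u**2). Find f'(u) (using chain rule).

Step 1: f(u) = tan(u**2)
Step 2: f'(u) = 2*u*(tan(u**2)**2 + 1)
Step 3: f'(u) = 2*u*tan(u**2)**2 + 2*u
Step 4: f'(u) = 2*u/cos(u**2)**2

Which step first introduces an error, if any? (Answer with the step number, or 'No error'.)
No error

All steps in this derivation are correct.
The final answer f'(u) = 2*u/cos(u**2)**2 is valid.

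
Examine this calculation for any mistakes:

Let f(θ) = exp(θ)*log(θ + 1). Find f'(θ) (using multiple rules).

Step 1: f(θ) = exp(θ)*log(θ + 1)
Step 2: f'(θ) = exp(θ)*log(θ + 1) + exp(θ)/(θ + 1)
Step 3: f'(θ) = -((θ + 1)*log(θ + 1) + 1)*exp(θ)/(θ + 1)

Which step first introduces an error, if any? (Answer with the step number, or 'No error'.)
Step 3

Step 3 is incorrect due to a sign flip.
The step shows: -((θ + 1)*log(θ + 1) + 1)*exp(θ)/(θ + 1)
The correct value should be: ((θ + 1)*log(θ + 1) + 1)*exp(θ)/(θ + 1)

Explanation: The sign of the whole expression was flipped: the term ((θ + 1)*log(θ + 1) + 1)*exp(θ)/(θ + 1) was incorrectly written as -((θ + 1)*log(θ + 1) + 1)*exp(θ)/(θ + 1)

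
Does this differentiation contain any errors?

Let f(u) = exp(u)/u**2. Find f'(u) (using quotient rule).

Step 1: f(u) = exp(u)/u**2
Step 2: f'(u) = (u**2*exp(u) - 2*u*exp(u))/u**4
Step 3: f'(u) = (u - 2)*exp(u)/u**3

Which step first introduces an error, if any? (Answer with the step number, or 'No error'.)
No error

All steps in this derivation are correct.
The final answer f'(u) = (u - 2)*exp(u)/u**3 is valid.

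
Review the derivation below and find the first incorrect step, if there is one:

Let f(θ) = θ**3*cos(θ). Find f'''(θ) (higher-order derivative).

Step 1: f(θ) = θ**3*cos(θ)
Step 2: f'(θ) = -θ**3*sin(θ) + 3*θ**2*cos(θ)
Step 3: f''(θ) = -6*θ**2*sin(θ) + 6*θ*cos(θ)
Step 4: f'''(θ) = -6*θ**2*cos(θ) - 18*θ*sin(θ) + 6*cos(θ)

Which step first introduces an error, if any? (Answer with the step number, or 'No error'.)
Step 3

Step 3 is incorrect due to a dropped term.
The step shows: -6*θ**2*sin(θ) + 6*θ*cos(θ)
The correct value should be: -θ**3*cos(θ) - 6*θ**2*sin(θ) + 6*θ*cos(θ)

Explanation: A term was dropped: the term -θ**3*cos(θ) was incorrectly omitted
The later steps are derived from this incorrect expression, so the error originates in Step 3.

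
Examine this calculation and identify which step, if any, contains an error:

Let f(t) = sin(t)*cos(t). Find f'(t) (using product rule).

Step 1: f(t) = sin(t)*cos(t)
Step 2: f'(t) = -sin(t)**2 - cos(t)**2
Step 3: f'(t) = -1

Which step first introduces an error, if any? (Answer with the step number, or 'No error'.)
Step 2

Step 2 is incorrect due to a sign flip.
The step shows: -sin(t)**2 - cos(t)**2
The correct value should be: -sin(t)**2 + cos(t)**2

Explanation: The sign of one term was flipped: the term cos(t)**2 was incorrectly written as -cos(t)**2
The later steps are derived from this incorrect expression, so the error originates in Step 2.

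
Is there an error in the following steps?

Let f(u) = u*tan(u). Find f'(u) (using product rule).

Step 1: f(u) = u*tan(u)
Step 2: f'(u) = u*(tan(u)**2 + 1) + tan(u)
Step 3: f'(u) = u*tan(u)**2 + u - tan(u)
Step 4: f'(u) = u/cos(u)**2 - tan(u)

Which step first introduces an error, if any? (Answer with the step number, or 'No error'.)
Step 3

Step 3 is incorrect due to a sign flip.
The step shows: u*tan(u)**2 + u - tan(u)
The correct value should be: u*tan(u)**2 + u + tan(u)

Explanation: The sign of one term was flipped: the term tan(u) was incorrectly written as -tan(u)
The later steps are derived from this incorrect expression, so the error originates in Step 3.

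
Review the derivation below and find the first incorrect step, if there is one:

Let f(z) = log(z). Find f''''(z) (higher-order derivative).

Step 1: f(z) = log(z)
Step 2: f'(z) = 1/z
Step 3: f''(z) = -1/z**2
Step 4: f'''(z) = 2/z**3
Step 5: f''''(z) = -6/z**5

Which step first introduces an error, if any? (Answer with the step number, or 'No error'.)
Step 5

Step 5 is incorrect due to a wrong exponent.
The step shows: -6/z**5
The correct value should be: -6/z**4

Explanation: The exponent -4 on z was incorrectly written as -5: the term -6/z**4 was incorrectly written as -6/z**5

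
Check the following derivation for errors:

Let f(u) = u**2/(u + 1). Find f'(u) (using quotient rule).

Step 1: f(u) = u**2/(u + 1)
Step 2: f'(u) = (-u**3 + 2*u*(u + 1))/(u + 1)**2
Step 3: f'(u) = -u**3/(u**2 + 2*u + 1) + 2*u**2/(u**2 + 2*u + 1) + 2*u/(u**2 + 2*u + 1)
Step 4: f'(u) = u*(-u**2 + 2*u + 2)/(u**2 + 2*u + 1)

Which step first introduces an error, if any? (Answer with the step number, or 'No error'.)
Step 2

Step 2 is incorrect due to a wrong exponent.
The step shows: (-u**3 + 2*u*(u + 1))/(u + 1)**2
The correct value should be: (-u**2 + 2*u*(u + 1))/(u + 1)**2

Explanation: The exponent 2 on u was incorrectly written as 3: the term (-u**2 + 2*u*(u + 1))/(u + 1)**2 was incorrectly written as (-u**3 + 2*u*(u + 1))/(u + 1)**2
The later steps are derived from this incorrect expression, so the error originates in Step 2.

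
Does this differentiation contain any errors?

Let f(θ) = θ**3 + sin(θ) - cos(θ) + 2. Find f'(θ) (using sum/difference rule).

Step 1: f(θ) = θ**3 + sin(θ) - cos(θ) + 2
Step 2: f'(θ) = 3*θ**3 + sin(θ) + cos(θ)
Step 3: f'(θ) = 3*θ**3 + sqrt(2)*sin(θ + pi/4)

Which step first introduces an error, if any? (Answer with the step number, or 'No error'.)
Step 2

Step 2 is incorrect due to a wrong exponent.
The step shows: 3*θ**3 + sin(θ) + cos(θ)
The correct value should be: 3*θ**2 + sin(θ) + cos(θ)

Explanation: The exponent 2 on θ was incorrectly written as 3: the term 3*θ**2 was incorrectly written as 3*θ**3
The later steps are derived from this incorrect expression, so the error originates in Step 2.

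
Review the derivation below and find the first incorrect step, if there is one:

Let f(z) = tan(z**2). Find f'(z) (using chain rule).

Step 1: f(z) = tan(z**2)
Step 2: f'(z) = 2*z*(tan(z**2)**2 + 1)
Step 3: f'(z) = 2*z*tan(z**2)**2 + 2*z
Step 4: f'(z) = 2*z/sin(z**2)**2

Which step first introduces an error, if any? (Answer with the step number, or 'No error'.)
Step 4

Step 4 is incorrect due to a wrong trig function.
The step shows: 2*z/sin(z**2)**2
The correct value should be: 2*z/cos(z**2)**2

Explanation: cos(z**2) was incorrectly written as sin(z**2): the term 2*z/cos(z**2)**2 was incorrectly written as 2*z/sin(z**2)**2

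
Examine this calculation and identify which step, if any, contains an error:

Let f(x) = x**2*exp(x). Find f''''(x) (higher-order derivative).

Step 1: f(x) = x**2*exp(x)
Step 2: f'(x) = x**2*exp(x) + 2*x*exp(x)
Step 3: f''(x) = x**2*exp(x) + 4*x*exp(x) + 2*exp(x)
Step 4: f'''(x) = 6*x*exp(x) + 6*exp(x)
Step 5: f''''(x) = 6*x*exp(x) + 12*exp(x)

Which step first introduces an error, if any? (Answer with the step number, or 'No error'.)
Step 4

Step 4 is incorrect due to a dropped term.
The step shows: 6*x*exp(x) + 6*exp(x)
The correct value should be: x**2*exp(x) + 6*x*exp(x) + 6*exp(x)

Explanation: A term was dropped: the term x**2*exp(x) was incorrectly omitted
The later steps are derived from this incorrect expression, so the error originates in Step 4.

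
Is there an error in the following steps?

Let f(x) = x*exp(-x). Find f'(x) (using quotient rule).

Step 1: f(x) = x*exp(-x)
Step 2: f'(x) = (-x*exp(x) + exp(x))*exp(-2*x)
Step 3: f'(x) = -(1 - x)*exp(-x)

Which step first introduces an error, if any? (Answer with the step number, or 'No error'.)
Step 3

Step 3 is incorrect due to a sign flip.
The step shows: -(1 - x)*exp(-x)
The correct value should be: (1 - x)*exp(-x)

Explanation: The sign of the whole expression was flipped: the term (1 - x)*exp(-x) was incorrectly written as -(1 - x)*exp(-x)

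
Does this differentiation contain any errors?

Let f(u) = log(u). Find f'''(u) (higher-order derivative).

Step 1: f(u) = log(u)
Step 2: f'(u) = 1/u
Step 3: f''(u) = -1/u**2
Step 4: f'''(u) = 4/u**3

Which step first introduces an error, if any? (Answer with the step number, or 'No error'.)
Step 4

Step 4 is incorrect due to a wrong coefficient.
The step shows: 4/u**3
The correct value should be: 2/u**3

Explanation: The coefficient 2 was incorrectly written as 4: the term 2/u**3 was incorrectly written as 4/u**3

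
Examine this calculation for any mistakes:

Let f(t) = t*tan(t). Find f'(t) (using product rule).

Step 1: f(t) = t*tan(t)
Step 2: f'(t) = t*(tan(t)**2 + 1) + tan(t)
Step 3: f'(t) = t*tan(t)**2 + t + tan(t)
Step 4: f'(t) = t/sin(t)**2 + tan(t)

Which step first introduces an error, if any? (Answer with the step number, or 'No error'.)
Step 4

Step 4 is incorrect due to a wrong trig function.
The step shows: t/sin(t)**2 + tan(t)
The correct value should be: t/cos(t)**2 + tan(t)

Explanation: cos(t) was incorrectly written as sin(t): the term t/cos(t)**2 was incorrectly written as t/sin(t)**2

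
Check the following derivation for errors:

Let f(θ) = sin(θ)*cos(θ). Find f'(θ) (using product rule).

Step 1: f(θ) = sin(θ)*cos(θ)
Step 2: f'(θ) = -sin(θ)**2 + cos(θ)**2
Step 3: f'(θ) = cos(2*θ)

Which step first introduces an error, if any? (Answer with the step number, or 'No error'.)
No error

All steps in this derivation are correct.
The final answer f'(θ) = cos(2*θ) is valid.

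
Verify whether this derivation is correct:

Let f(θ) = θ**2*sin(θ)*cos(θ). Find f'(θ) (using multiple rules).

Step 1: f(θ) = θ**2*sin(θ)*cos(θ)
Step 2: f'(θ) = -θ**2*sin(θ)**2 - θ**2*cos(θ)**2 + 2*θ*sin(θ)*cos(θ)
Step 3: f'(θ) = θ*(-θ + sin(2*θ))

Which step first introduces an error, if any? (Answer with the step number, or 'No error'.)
Step 2

Step 2 is incorrect due to a sign flip.
The step shows: -θ**2*sin(θ)**2 - θ**2*cos(θ)**2 + 2*θ*sin(θ)*cos(θ)
The correct value should be: -θ**2*sin(θ)**2 + θ**2*cos(θ)**2 + 2*θ*sin(θ)*cos(θ)

Explanation: The sign of one term was flipped: the term θ**2*cos(θ)**2 was incorrectly written as -θ**2*cos(θ)**2
The later steps are derived from this incorrect expression, so the error originates in Step 2.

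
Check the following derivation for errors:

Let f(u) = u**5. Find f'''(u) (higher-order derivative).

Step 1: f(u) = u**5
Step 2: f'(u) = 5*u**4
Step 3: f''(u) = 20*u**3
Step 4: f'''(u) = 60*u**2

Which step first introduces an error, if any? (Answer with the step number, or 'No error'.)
No error

All steps in this derivation are correct.
The final answer f'''(u) = 60*u**2 is valid.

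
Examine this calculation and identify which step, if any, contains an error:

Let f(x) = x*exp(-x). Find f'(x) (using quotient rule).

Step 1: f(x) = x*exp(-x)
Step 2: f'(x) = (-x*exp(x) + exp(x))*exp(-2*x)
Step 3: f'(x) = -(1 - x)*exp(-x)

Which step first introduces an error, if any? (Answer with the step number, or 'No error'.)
Step 3

Step 3 is incorrect due to a sign flip.
The step shows: -(1 - x)*exp(-x)
The correct value should be: (1 - x)*exp(-x)

Explanation: The sign of the whole expression was flipped: the term (1 - x)*exp(-x) was incorrectly written as -(1 - x)*exp(-x)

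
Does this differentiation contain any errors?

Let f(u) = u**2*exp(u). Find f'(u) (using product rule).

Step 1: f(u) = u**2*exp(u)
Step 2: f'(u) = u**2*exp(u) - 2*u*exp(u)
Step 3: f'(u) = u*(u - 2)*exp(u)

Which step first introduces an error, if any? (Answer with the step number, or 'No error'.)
Step 2

Step 2 is incorrect due to a sign flip.
The step shows: u**2*exp(u) - 2*u*exp(u)
The correct value should be: u**2*exp(u) + 2*u*exp(u)

Explanation: The sign of one term was flipped: the term 2*u*exp(u) was incorrectly written as -2*u*exp(u)
The later steps are derived from this incorrect expression, so the error originates in Step 2.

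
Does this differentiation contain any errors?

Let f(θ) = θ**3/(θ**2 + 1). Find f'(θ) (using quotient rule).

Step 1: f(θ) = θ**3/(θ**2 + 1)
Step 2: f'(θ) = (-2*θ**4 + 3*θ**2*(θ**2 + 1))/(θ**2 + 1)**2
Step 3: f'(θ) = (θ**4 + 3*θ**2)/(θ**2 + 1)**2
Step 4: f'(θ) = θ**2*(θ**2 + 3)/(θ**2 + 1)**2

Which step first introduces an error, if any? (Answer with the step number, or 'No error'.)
No error

All steps in this derivation are correct.
The final answer f'(θ) = θ**2*(θ**2 + 3)/(θ**2 + 1)**2 is valid.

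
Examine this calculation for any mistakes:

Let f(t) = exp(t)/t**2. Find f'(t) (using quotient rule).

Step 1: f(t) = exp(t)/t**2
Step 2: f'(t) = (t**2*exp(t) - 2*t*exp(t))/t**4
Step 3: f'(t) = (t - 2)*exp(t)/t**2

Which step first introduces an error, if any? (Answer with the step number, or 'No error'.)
Step 3

Step 3 is incorrect due to a wrong exponent.
The step shows: (t - 2)*exp(t)/t**2
The correct value should be: (t - 2)*exp(t)/t**3

Explanation: The exponent -3 on t was incorrectly written as -2: the term (t - 2)*exp(t)/t**3 was incorrectly written as (t - 2)*exp(t)/t**2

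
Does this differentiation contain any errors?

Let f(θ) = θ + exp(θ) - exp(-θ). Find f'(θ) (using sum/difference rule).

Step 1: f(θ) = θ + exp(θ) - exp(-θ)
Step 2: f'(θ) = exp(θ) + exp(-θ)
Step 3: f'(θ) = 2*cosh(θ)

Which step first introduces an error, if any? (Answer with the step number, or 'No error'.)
Step 2

Step 2 is incorrect due to a dropped term.
The step shows: exp(θ) + exp(-θ)
The correct value should be: exp(θ) + 1 + exp(-θ)

Explanation: A term was dropped: the term 1 was incorrectly omitted
The later steps are derived from this incorrect expression, so the error originates in Step 2.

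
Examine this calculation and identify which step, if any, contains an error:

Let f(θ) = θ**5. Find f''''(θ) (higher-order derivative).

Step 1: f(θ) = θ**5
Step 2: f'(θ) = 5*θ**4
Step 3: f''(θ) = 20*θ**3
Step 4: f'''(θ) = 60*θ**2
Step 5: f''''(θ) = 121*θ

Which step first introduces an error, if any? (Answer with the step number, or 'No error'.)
Step 5

Step 5 is incorrect due to a wrong coefficient.
The step shows: 121*θ
The correct value should be: 120*θ

Explanation: The coefficient 120 was incorrectly written as 121: the term 120*θ was incorrectly written as 121*θ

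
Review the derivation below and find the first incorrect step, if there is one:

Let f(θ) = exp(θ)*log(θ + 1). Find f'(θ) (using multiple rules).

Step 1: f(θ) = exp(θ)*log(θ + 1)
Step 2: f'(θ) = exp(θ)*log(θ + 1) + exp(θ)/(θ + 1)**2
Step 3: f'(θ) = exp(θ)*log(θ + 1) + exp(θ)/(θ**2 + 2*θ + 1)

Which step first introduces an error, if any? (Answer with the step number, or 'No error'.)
Step 2

Step 2 is incorrect due to a wrong exponent.
The step shows: exp(θ)*log(θ + 1) + exp(θ)/(θ + 1)**2
The correct value should be: exp(θ)*log(θ + 1) + exp(θ)/(θ + 1)

Explanation: The exponent -1 on θ + 1 was incorrectly written as -2: the term exp(θ)/(θ + 1) was incorrectly written as exp(θ)/(θ + 1)**2
The later steps are derived from this incorrect expression, so the error originates in Step 2.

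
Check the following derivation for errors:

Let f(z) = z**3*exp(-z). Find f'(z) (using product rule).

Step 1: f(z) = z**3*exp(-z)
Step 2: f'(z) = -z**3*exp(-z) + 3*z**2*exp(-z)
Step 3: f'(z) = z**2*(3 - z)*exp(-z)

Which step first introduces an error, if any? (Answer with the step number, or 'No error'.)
No error

All steps in this derivation are correct.
The final answer f'(z) = z**2*(3 - z)*exp(-z) is valid.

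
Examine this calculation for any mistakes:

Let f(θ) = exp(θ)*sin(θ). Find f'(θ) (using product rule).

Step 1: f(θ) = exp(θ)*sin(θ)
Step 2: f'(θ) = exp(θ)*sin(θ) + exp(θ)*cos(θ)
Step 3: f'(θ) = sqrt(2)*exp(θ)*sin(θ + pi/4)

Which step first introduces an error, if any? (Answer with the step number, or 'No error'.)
No error

All steps in this derivation are correct.
The final answer f'(θ) = sqrt(2)*exp(θ)*sin(θ + pi/4) is valid.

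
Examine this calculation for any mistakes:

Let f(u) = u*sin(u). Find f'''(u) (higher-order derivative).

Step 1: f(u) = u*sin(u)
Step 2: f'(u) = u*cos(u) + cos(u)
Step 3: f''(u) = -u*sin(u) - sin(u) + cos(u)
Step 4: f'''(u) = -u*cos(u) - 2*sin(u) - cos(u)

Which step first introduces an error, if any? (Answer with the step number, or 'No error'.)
Step 2

Step 2 is incorrect due to a wrong trig function.
The step shows: u*cos(u) + cos(u)
The correct value should be: u*cos(u) + sin(u)

Explanation: sin(u) was incorrectly written as cos(u): the term sin(u) was incorrectly written as cos(u)
The later steps are derived from this incorrect expression, so the error originates in Step 2.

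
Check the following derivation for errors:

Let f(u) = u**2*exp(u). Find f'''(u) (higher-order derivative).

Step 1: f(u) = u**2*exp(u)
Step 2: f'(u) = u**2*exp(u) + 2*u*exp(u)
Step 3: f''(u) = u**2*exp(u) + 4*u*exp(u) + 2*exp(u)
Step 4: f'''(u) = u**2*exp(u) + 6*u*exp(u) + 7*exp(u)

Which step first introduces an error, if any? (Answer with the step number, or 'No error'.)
Step 4

Step 4 is incorrect due to a wrong coefficient.
The step shows: u**2*exp(u) + 6*u*exp(u) + 7*exp(u)
The correct value should be: u**2*exp(u) + 6*u*exp(u) + 6*exp(u)

Explanation: The coefficient 6 was incorrectly written as 7: the term 6*exp(u) was incorrectly written as 7*exp(u)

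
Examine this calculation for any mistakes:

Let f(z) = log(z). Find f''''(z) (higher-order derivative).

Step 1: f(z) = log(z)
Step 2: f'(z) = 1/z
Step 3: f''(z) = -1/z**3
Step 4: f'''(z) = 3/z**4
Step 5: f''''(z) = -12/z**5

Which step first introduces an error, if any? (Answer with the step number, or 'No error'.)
Step 3

Step 3 is incorrect due to a wrong exponent.
The step shows: -1/z**3
The correct value should be: -1/z**2

Explanation: The exponent -2 on z was incorrectly written as -3: the term -1/z**2 was incorrectly written as -1/z**3
The later steps are derived from this incorrect expression, so the error originates in Step 3.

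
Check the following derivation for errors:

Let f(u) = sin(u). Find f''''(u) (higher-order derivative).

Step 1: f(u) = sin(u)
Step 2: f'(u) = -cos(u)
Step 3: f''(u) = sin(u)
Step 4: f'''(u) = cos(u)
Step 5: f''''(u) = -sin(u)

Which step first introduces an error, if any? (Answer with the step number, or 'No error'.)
Step 2

Step 2 is incorrect due to a sign flip.
The step shows: -cos(u)
The correct value should be: cos(u)

Explanation: The sign of the whole expression was flipped: the term cos(u) was incorrectly written as -cos(u)
The later steps are derived from this incorrect expression, so the error originates in Step 2.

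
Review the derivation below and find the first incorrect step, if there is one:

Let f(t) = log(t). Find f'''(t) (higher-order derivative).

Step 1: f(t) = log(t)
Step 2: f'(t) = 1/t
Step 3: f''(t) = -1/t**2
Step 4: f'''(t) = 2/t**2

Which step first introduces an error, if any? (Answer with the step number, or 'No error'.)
Step 4

Step 4 is incorrect due to a wrong exponent.
The step shows: 2/t**2
The correct value should be: 2/t**3

Explanation: The exponent -3 on t was incorrectly written as -2: the term 2/t**3 was incorrectly written as 2/t**2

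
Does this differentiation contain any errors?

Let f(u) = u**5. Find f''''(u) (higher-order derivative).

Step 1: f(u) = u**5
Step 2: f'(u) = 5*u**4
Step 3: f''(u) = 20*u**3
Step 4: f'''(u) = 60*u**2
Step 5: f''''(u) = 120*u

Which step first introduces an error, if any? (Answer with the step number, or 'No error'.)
No error

All steps in this derivation are correct.
The final answer f''''(u) = 120*u is valid.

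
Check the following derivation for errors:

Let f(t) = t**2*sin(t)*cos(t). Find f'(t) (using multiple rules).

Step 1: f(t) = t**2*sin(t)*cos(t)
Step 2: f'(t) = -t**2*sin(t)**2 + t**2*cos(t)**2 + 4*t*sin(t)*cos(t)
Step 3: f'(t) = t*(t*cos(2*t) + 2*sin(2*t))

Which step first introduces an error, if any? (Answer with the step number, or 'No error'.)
Step 2

Step 2 is incorrect due to a wrong coefficient.
The step shows: -t**2*sin(t)**2 + t**2*cos(t)**2 + 4*t*sin(t)*cos(t)
The correct value should be: -t**2*sin(t)**2 + t**2*cos(t)**2 + 2*t*sin(t)*cos(t)

Explanation: The coefficient 2 was incorrectly written as 4: the term 2*t*sin(t)*cos(t) was incorrectly written as 4*t*sin(t)*cos(t)
The later steps are derived from this incorrect expression, so the error originates in Step 2.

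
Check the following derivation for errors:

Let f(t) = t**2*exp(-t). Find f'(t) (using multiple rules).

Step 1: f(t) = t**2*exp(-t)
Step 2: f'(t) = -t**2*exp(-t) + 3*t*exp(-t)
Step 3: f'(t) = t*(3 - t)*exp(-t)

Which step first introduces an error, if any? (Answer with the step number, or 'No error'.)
Step 2

Step 2 is incorrect due to a wrong coefficient.
The step shows: -t**2*exp(-t) + 3*t*exp(-t)
The correct value should be: -t**2*exp(-t) + 2*t*exp(-t)

Explanation: The coefficient 2 was incorrectly written as 3: the term 2*t*exp(-t) was incorrectly written as 3*t*exp(-t)
The later steps are derived from this incorrect expression, so the error originates in Step 2.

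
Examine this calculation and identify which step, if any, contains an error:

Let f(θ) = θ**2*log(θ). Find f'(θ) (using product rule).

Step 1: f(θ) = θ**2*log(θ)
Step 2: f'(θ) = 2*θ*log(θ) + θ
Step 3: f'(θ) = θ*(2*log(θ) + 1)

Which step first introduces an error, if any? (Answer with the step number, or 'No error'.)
No error

All steps in this derivation are correct.
The final answer f'(θ) = θ*(2*log(θ) + 1) is valid.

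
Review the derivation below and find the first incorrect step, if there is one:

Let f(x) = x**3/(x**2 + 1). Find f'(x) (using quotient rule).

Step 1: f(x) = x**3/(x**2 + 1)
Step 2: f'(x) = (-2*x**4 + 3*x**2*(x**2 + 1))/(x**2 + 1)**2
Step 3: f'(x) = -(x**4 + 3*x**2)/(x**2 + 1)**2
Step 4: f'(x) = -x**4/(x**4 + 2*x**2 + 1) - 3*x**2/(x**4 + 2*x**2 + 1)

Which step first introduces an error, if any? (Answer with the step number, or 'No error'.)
Step 3

Step 3 is incorrect due to a sign flip.
The step shows: -(x**4 + 3*x**2)/(x**2 + 1)**2
The correct value should be: (x**4 + 3*x**2)/(x**2 + 1)**2

Explanation: The sign of the whole expression was flipped: the term (x**4 + 3*x**2)/(x**2 + 1)**2 was incorrectly written as -(x**4 + 3*x**2)/(x**2 + 1)**2
The later steps are derived from this incorrect expression, so the error originates in Step 3.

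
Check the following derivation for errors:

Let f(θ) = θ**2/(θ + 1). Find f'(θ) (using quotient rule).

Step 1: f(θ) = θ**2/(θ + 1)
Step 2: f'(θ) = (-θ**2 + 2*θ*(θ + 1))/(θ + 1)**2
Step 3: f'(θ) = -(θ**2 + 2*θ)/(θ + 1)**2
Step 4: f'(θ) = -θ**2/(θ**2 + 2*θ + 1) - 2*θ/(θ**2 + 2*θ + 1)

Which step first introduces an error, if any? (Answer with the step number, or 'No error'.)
Step 3

Step 3 is incorrect due to a sign flip.
The step shows: -(θ**2 + 2*θ)/(θ + 1)**2
The correct value should be: (θ**2 + 2*θ)/(θ + 1)**2

Explanation: The sign of the whole expression was flipped: the term (θ**2 + 2*θ)/(θ + 1)**2 was incorrectly written as -(θ**2 + 2*θ)/(θ + 1)**2
The later steps are derived from this incorrect expression, so the error originates in Step 3.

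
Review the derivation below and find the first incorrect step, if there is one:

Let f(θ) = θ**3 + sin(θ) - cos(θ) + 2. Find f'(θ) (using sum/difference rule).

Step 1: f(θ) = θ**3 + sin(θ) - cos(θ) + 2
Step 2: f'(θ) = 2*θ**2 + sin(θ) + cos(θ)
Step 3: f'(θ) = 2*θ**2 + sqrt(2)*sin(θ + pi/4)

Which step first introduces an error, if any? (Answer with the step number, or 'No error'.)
Step 2

Step 2 is incorrect due to a wrong coefficient.
The step shows: 2*θ**2 + sin(θ) + cos(θ)
The correct value should be: 3*θ**2 + sin(θ) + cos(θ)

Explanation: The coefficient 3 was incorrectly written as 2: the term 3*θ**2 was incorrectly written as 2*θ**2
The later steps are derived from this incorrect expression, so the error originates in Step 2.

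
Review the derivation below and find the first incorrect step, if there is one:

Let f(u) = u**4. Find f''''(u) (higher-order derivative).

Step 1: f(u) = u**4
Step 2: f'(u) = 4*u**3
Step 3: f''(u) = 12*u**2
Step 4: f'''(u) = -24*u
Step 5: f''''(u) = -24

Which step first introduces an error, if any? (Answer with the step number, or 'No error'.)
Step 4

Step 4 is incorrect due to a sign flip.
The step shows: -24*u
The correct value should be: 24*u

Explanation: The sign of the whole expression was flipped: the term 24*u was incorrectly written as -24*u
The later steps are derived from this incorrect expression, so the error originates in Step 4.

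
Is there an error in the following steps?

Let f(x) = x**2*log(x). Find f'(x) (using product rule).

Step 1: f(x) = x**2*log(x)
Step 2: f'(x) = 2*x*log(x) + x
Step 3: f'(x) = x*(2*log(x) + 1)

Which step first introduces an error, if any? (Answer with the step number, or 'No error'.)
No error

All steps in this derivation are correct.
The final answer f'(x) = x*(2*log(x) + 1) is valid.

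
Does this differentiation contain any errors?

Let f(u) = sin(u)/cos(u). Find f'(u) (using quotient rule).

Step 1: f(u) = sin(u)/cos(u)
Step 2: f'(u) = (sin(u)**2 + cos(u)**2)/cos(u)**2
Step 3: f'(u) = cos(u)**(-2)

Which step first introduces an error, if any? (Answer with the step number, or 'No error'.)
No error

All steps in this derivation are correct.
The final answer f'(u) = cos(u)**(-2) is valid.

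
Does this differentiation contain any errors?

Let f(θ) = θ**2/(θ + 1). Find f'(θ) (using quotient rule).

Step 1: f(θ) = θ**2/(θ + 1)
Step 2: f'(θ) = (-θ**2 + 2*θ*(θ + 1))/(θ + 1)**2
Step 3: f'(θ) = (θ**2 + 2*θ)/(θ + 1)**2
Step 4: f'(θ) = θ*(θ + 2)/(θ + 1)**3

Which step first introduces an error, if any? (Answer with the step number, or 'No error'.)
Step 4

Step 4 is incorrect due to a wrong exponent.
The step shows: θ*(θ + 2)/(θ + 1)**3
The correct value should be: θ*(θ + 2)/(θ + 1)**2

Explanation: The exponent -2 on θ + 1 was incorrectly written as -3: the term θ*(θ + 2)/(θ + 1)**2 was incorrectly written as θ*(θ + 2)/(θ + 1)**3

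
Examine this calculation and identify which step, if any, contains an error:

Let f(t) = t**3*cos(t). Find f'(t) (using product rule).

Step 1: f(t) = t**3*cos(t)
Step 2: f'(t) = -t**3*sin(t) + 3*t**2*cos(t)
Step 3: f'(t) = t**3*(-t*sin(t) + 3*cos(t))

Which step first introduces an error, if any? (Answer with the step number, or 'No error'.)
Step 3

Step 3 is incorrect due to a wrong exponent.
The step shows: t**3*(-t*sin(t) + 3*cos(t))
The correct value should be: t**2*(-t*sin(t) + 3*cos(t))

Explanation: The exponent 2 on t was incorrectly written as 3: the term t**2*(-t*sin(t) + 3*cos(t)) was incorrectly written as t**3*(-t*sin(t) + 3*cos(t))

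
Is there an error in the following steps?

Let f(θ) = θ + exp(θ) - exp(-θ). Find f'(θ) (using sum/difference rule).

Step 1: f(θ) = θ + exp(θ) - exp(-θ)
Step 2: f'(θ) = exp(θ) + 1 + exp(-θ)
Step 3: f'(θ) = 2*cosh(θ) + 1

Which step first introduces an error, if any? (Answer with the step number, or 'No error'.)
No error

All steps in this derivation are correct.
The final answer f'(θ) = 2*cosh(θ) + 1 is valid.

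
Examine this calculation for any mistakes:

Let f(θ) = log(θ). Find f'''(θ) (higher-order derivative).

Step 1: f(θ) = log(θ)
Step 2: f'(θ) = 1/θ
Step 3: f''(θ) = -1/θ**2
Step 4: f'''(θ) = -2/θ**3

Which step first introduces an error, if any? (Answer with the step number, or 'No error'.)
Step 4

Step 4 is incorrect due to a sign flip.
The step shows: -2/θ**3
The correct value should be: 2/θ**3

Explanation: The sign of the whole expression was flipped: the term 2/θ**3 was incorrectly written as -2/θ**3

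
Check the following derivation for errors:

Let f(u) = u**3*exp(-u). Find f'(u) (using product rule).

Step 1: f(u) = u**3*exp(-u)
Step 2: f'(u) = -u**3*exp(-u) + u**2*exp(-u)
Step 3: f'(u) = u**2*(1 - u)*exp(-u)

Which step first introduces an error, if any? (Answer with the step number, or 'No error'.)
Step 2

Step 2 is incorrect due to a wrong coefficient.
The step shows: -u**3*exp(-u) + u**2*exp(-u)
The correct value should be: -u**3*exp(-u) + 3*u**2*exp(-u)

Explanation: The coefficient 3 was incorrectly written as 1: the term 3*u**2*exp(-u) was incorrectly written as u**2*exp(-u)
The later steps are derived from this incorrect expression, so the error originates in Step 2.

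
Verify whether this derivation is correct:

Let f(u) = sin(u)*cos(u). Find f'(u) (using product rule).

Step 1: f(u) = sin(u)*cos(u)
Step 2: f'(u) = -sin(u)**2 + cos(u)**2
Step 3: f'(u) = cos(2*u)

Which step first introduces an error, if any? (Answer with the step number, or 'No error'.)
No error

All steps in this derivation are correct.
The final answer f'(u) = cos(2*u) is valid.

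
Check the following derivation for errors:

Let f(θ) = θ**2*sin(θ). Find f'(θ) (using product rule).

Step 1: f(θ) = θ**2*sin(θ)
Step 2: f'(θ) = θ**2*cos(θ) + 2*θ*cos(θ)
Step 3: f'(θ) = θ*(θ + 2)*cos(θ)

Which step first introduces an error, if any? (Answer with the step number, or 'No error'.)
Step 2

Step 2 is incorrect due to a wrong trig function.
The step shows: θ**2*cos(θ) + 2*θ*cos(θ)
The correct value should be: θ**2*cos(θ) + 2*θ*sin(θ)

Explanation: sin(θ) was incorrectly written as cos(θ): the term 2*θ*sin(θ) was incorrectly written as 2*θ*cos(θ)
The later steps are derived from this incorrect expression, so the error originates in Step 2.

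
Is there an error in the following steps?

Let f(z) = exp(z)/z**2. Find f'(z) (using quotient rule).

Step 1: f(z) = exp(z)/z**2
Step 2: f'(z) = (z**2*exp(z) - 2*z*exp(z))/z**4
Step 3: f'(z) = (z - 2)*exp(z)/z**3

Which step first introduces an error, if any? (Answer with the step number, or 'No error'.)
No error

All steps in this derivation are correct.
The final answer f'(z) = (z - 2)*exp(z)/z**3 is valid.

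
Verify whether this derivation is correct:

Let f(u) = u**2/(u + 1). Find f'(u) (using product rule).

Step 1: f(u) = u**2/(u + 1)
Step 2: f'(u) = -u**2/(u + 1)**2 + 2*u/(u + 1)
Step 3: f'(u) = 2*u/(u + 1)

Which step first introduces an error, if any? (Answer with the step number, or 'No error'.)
Step 3

Step 3 is incorrect due to a dropped term.
The step shows: 2*u/(u + 1)
The correct value should be: -u**2/(u**2 + 2*u + 1) + 2*u/(u + 1)

Explanation: A term was dropped: the term -u**2/(u**2 + 2*u + 1) was incorrectly omitted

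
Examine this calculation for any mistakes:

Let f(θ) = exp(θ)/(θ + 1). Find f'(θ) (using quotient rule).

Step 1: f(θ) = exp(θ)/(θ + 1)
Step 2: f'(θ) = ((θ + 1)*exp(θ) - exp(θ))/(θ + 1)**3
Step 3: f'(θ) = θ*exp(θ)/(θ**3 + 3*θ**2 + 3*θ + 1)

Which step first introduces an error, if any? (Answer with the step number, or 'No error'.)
Step 2

Step 2 is incorrect due to a wrong exponent.
The step shows: ((θ + 1)*exp(θ) - exp(θ))/(θ + 1)**3
The correct value should be: ((θ + 1)*exp(θ) - exp(θ))/(θ + 1)**2

Explanation: The exponent -2 on θ + 1 was incorrectly written as -3: the term ((θ + 1)*exp(θ) - exp(θ))/(θ + 1)**2 was incorrectly written as ((θ + 1)*exp(θ) - exp(θ))/(θ + 1)**3
The later steps are derived from this incorrect expression, so the error originates in Step 2.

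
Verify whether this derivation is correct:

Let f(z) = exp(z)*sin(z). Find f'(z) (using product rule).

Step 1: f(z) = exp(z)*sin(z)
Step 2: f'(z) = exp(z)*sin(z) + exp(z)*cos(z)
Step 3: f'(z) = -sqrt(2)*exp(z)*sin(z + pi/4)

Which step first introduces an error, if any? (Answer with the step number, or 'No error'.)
Step 3

Step 3 is incorrect due to a sign flip.
The step shows: -sqrt(2)*exp(z)*sin(z + pi/4)
The correct value should be: sqrt(2)*exp(z)*sin(z + pi/4)

Explanation: The sign of the whole expression was flipped: the term sqrt(2)*exp(z)*sin(z + pi/4) was incorrectly written as -sqrt(2)*exp(z)*sin(z + pi/4)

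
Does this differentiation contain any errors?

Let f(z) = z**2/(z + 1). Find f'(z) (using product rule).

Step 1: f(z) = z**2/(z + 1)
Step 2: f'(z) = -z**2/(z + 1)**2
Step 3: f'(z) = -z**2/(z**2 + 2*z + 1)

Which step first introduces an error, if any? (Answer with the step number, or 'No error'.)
Step 2

Step 2 is incorrect due to a dropped term.
The step shows: -z**2/(z + 1)**2
The correct value should be: -z**2/(z + 1)**2 + 2*z/(z + 1)

Explanation: A term was dropped: the term 2*z/(z + 1) was incorrectly omitted
The later steps are derived from this incorrect expression, so the error originates in Step 2.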